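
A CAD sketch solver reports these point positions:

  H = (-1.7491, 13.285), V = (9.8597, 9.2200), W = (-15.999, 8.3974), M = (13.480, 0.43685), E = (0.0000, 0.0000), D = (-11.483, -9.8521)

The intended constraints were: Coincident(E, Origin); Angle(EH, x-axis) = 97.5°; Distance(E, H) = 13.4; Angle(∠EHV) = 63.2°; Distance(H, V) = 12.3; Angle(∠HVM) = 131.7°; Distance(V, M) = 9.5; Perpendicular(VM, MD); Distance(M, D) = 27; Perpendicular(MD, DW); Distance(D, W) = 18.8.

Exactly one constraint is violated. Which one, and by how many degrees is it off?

Perpendicular(MD, DW) — off by 8.50°.

E = (0.00, 0.00) ✓; EH at 97.50° ✓; |EH| = 13.40 ✓; ∠EHV = 63.20° ✓; |HV| = 12.30 ✓; ∠HVM = 131.7° ✓; |VM| = 9.500 ✓; ∠(VM, MD) = 90.00° ✓; |MD| = 27.00 ✓; ∠(MD, DW) = 98.50° ✗; |DW| = 18.80 ✓.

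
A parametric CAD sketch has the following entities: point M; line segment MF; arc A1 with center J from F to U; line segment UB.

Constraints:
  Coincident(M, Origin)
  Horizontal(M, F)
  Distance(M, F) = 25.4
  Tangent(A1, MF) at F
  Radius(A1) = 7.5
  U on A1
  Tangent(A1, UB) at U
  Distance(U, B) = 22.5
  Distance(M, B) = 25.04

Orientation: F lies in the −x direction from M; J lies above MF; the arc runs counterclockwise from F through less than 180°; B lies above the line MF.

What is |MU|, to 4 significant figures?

19.21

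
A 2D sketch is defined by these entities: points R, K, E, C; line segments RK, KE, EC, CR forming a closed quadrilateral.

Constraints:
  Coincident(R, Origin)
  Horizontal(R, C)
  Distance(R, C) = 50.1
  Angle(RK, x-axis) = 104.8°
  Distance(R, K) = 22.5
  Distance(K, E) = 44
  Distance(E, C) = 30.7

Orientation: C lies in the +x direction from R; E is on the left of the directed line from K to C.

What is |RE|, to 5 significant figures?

47.106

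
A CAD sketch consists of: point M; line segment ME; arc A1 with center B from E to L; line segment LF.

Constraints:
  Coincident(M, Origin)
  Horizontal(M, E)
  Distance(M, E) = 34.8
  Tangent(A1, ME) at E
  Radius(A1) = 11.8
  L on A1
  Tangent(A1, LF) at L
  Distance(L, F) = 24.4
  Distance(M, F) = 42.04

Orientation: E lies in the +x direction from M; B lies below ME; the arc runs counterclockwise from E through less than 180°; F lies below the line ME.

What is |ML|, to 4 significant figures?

25.66

Checks: |BL| = 11.80 ✓; ∠(BL, LF) = 90.00° ✓; |LF| = 24.40 ✓; |MF| = 42.04 ✓.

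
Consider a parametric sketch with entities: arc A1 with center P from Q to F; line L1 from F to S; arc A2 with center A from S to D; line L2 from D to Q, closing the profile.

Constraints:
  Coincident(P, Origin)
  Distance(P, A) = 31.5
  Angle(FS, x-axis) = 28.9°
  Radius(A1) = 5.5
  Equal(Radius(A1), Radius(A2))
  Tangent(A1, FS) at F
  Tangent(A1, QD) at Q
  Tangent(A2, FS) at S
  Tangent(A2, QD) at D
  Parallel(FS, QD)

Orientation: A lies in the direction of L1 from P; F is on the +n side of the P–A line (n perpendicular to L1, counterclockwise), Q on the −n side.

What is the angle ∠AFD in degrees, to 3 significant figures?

9.35°

The slot axis is L1's direction at 28.9°, so u = (cos 28.9°, sin 28.9°) = (0.875, 0.483) and n = (−sin 28.9°, cos 28.9°) = (-0.483, 0.875). P is at the origin and A lies 31.5 along u from P, so A = 31.5·u = (27.6, 15.2). Tangency of A1 to both parallel lines with radius 5.5 puts F and Q at P ± 5.5·n: F = (-2.66, 4.82), Q = (2.66, -4.82). Equal radii place S and D the same way about A: S = A + 5.5·n = (24.9, 20.0), D = A − 5.5·n = (30.2, 10.4). Then cos ∠AFD = FA·FD / (|FA||FD|), giving 9.35°.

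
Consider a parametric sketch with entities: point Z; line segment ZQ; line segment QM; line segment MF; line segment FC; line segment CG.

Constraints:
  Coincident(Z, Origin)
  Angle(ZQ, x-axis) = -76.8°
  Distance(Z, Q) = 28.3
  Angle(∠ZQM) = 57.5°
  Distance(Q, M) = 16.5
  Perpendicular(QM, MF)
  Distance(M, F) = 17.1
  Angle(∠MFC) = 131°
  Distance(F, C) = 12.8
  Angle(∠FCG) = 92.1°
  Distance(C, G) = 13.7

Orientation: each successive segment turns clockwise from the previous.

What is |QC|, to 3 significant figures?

26.4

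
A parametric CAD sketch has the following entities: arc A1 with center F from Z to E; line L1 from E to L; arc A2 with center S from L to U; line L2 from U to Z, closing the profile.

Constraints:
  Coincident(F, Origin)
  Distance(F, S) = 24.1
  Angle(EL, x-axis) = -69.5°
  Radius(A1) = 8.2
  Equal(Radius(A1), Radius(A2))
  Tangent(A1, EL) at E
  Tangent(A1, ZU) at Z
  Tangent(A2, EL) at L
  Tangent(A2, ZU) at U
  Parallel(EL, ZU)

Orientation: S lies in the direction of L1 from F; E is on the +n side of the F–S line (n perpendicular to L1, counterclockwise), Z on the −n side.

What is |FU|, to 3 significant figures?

25.5

The slot axis is L1's direction at -69.5°, so u = (cos -69.5°, sin -69.5°) = (0.350, -0.937) and n = (−sin -69.5°, cos -69.5°) = (0.937, 0.350). F is at the origin and S lies 24.1 along u from F, so S = 24.1·u = (8.44, -22.6). Tangency of A1 to both parallel lines with radius 8.2 puts E and Z at F ± 8.2·n: E = (7.68, 2.87), Z = (-7.68, -2.87). Equal radii place L and U the same way about S: L = S + 8.2·n = (16.1, -19.7), U = S − 8.2·n = (0.759, -25.4). Then |FU| = |U − F| = 25.5.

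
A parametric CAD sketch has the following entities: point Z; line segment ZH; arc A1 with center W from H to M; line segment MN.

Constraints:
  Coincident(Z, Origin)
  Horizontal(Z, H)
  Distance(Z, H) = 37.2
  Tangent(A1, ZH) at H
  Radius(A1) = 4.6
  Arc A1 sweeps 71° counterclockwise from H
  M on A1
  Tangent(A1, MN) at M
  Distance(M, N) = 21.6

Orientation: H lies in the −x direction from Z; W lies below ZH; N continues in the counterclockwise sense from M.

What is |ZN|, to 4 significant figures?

53.98

Z is at the origin; Z and H share the same y with |ZH| = 37.2 and H on the −x side, so H = (-37.20, 0.000). A1 meets ZH tangentially, so WH is at right angles to ZH, so W = H + (0, -4.6) = (-37.20, -4.600). On A1, H sits at bearing 90° from W; a 71° counterclockwise sweep puts M at bearing 161°, so M = W + 4.6·(cos 161°, sin 161°) = (-41.55, -3.102). Tangency of A1 to MN means the radius WM is perpendicular to MN, so MN runs along (−sin 161°, cos 161°); with |MN| = 21.6, N = (-48.58, -23.53). Then |ZN| = |N − Z| = 53.98.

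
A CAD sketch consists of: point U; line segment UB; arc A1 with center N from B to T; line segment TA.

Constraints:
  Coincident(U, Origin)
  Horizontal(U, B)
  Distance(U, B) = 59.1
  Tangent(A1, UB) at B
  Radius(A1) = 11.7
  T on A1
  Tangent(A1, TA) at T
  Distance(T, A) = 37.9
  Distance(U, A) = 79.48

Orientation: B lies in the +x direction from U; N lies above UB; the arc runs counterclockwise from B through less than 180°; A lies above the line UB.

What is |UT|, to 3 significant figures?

71.9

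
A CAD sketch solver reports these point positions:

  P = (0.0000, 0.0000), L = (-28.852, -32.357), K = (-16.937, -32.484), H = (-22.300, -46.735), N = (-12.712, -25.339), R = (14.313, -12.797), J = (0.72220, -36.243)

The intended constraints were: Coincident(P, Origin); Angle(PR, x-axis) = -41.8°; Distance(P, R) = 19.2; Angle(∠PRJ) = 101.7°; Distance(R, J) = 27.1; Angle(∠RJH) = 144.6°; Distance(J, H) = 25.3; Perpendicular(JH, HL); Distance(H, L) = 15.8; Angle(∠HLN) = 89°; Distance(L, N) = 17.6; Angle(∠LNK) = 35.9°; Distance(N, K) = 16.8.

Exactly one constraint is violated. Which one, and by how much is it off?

Distance(N, K) = 16.8 — off by 8.50.

P = (0.00, 0.00) ✓; PR at -41.80° ✓; |PR| = 19.20 ✓; ∠PRJ = 101.7° ✓; |RJ| = 27.10 ✓; ∠RJH = 144.6° ✓; |JH| = 25.30 ✓; ∠(JH, HL) = 90.00° ✓; |HL| = 15.80 ✓; ∠HLN = 89.00° ✓; |LN| = 17.60 ✓; ∠LNK = 35.90° ✓; |NK| = 8.301 ✗.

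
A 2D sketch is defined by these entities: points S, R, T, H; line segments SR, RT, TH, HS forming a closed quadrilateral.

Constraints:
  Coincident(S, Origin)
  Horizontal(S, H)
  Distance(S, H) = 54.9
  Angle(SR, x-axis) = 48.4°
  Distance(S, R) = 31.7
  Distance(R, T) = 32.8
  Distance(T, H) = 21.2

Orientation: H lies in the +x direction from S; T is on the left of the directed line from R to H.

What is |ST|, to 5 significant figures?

57.767

S is at the origin; S and H share the same y with |SH| = 54.9 and H in +x, so H = (54.9, 0). SR runs at 48.4° with |SR| = 31.7, so R = (21.046, 23.705). T is determined by |RT| = 32.8 and |TH| = 21.2 together: it lies at the intersection of circle(R, 32.8) and circle(H, 21.2). With |RH| = 41.328, the foot of the radical line on RH is 28.242 from R and the perpendicular offset is √(32.8² − 28.242²) = 16.680. Taking the left-of-RH solution: T = (53.748, 21.169).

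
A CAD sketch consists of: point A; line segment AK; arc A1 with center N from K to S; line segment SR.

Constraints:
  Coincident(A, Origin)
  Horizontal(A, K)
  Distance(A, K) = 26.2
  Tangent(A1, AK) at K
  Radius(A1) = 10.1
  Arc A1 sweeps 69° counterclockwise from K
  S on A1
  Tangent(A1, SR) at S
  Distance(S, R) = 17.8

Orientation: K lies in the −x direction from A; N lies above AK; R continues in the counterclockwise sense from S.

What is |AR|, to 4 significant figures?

25.33

A is at the origin; AK is horizontal with |AK| = 26.2 and K on the −x side, so K = (-26.20, 0.000). The tangent condition forces NK to be normal to AK, so N = K + (0, 10.1) = (-26.20, 10.10). On A1, K sits at bearing -90° from N; a 69° counterclockwise sweep puts S at bearing -21°, so S = N + 10.1·(cos -21°, sin -21°) = (-16.77, 6.480). The tangent condition forces NS to be normal to SR, so SR runs along (−sin -21°, cos -21°); with |SR| = 17.8, R = (-10.39, 23.10). Then |AR| = |R − A| = 25.33.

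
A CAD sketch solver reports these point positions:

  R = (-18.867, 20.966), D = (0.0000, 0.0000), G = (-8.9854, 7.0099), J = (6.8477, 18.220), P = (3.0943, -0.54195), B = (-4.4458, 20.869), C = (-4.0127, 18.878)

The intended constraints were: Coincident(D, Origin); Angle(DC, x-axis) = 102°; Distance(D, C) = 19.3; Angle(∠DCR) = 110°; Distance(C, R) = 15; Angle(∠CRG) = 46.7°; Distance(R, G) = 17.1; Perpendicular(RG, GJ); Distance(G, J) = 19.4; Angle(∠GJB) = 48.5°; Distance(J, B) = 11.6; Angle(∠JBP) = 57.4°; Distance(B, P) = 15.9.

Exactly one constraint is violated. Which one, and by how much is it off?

Distance(B, P) = 15.9 — off by 6.80.

D = (0.00, 0.00) ✓; DC at 102.0° ✓; |DC| = 19.30 ✓; ∠DCR = 110.0° ✓; |CR| = 15.00 ✓; ∠CRG = 46.70° ✓; |RG| = 17.10 ✓; ∠(RG, GJ) = 90.00° ✓; |GJ| = 19.40 ✓; ∠GJB = 48.50° ✓; |JB| = 11.60 ✓; ∠JBP = 57.40° ✓; |BP| = 22.70 ✗.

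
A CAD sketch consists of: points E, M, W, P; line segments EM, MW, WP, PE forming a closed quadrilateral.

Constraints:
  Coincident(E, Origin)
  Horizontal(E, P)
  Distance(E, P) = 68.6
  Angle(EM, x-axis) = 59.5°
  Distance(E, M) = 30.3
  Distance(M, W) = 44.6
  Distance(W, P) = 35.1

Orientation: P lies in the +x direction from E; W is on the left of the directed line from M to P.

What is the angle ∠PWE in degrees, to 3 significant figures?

75.6°

E is at the origin; EP is horizontal with |EP| = 68.6 and P in +x, so P = (68.6, 0). EM runs at 59.5° with |EM| = 30.3, so M = (15.4, 26.1). W is determined by |MW| = 44.6 and |WP| = 35.1 together: it lies at the intersection of circle(M, 44.6) and circle(P, 35.1). With |MP| = 59.3, the foot of the radical line on MP is 36.0 from M and the perpendicular offset is √(44.6² − 36.0²) = 26.3. Taking the left-of-MP solution: W = (59.3, 33.8).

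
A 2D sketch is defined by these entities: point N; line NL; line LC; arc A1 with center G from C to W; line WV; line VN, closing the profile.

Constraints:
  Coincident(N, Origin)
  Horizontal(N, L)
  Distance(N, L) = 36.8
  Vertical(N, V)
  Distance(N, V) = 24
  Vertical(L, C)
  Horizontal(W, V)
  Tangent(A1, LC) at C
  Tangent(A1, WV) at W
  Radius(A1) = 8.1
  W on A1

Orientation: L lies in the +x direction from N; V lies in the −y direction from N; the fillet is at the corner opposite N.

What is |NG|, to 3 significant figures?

32.8

N is at the origin; N and L share the same y with |NL| = 36.8 and L on the +x side, so L = (36.8, 0.00). N and V share the same x with |NV| = 24.0 and V on the −y side, so V = (0.00, -24.0). The virtual corner opposite N is at (36.8, -24.0). A1 meets LC tangentially, so GC is at right angles to LC and since A1 is tangent to WV there, GW ⟂ WV, with radius 8.1, so the center G sits 8.1 in from both sides at G = (28.7, -15.9). Then |NG| = |G − N| = 32.8.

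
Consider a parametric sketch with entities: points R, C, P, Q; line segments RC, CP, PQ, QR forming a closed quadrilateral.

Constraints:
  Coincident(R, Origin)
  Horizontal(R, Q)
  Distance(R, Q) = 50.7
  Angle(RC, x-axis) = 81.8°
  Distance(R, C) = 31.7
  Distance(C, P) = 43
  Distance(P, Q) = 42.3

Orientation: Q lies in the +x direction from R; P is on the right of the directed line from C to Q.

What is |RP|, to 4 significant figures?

15.03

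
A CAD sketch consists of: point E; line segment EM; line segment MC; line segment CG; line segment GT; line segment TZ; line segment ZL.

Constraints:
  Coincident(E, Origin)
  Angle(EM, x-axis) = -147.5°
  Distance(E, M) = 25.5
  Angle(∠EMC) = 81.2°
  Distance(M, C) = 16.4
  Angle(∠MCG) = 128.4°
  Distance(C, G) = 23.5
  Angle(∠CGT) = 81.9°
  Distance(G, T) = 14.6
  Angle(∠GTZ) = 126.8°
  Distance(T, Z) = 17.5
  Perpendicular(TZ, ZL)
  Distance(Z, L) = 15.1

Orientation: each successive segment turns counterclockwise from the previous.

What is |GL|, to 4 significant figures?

26.47

E is at the origin; EM runs at -147.5° with length 25.5, so M = (-21.51, -13.70). ∠EMC = 81.2° gives MC at -48.70° from the x-axis; with |MC| = 16.4, C = (-10.68, -26.02). ∠MCG = 128.4° gives CG at 2.900° from the x-axis; with |CG| = 23.5, G = (12.79, -24.83). ∠CGT = 81.9° gives GT at 101.0° from the x-axis; with |GT| = 14.6, T = (10.00, -10.50). ∠GTZ = 126.8° gives TZ at 154.2° from the x-axis; with |TZ| = 17.5, Z = (-5.754, -2.885). TZ ⟂ ZL, so ZL runs at -115.8°; with |ZL| = 15.1, L = (-12.33, -16.48). Then |GL| = |L − G| = 26.47.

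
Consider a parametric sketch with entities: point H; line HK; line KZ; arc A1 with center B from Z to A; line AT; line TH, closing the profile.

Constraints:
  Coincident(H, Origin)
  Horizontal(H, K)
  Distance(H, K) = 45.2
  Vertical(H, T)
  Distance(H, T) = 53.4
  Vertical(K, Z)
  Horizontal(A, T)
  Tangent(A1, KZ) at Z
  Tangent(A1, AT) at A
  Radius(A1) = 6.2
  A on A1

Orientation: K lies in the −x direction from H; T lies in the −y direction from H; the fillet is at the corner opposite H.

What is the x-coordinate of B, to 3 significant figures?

-39.0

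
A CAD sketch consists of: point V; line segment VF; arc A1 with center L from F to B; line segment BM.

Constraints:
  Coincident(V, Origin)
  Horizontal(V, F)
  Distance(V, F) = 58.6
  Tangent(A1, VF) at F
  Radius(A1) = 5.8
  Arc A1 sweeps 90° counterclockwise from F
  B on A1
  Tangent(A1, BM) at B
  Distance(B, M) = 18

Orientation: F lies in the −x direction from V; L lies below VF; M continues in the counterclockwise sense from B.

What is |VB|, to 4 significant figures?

64.66

Tangency of A1 to VF means the radius LF is perpendicular to VF, so L = F + (0, -5.8) = (-58.60, -5.800). On A1, F sits at bearing 90° from L; a 90° counterclockwise sweep puts B at bearing 180°, so B = L + 5.8·(cos 180°, sin 180°) = (-64.40, -5.800). Then |VB| = |B − V| = 64.66.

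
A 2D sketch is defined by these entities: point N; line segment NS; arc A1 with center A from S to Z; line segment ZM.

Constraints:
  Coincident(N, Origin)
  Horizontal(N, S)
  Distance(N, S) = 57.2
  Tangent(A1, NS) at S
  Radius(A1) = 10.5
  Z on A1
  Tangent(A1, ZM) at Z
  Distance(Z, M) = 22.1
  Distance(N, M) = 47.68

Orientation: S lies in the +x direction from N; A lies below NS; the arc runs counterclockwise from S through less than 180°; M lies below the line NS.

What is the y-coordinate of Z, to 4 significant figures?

-6.591

Checks: |AZ| = 10.50 ✓; ∠(AZ, ZM) = 90.00° ✓; |ZM| = 22.10 ✓; |NM| = 47.68 ✓.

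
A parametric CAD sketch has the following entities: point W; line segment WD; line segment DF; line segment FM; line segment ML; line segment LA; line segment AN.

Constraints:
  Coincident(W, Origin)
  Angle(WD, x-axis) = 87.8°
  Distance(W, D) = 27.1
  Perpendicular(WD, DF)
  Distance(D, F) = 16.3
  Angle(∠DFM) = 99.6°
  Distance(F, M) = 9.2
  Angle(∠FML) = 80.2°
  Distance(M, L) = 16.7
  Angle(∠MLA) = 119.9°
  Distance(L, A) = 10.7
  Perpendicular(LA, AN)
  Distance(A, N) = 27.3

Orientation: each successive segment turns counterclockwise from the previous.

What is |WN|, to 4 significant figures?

45.34

W is at the origin; WD runs at 87.8° with length 27.1, so D = (1.040, 27.08). WD is perpendicular to DF, so DF runs at 177.8°; with |DF| = 16.3, F = (-15.25, 27.71). ∠DFM = 99.6° gives FM at -101.8° from the x-axis; with |FM| = 9.2, M = (-17.13, 18.70). ∠FML = 80.2° gives ML at -2.000° from the x-axis; with |ML| = 16.7, L = (-0.4392, 18.12). ∠MLA = 119.9° gives LA at 58.10° from the x-axis; with |LA| = 10.7, A = (5.215, 27.20). LA ⟂ AN, so AN runs at 148.1°; with |AN| = 27.3, N = (-17.96, 41.63). Then |WN| = |N − W| = 45.34.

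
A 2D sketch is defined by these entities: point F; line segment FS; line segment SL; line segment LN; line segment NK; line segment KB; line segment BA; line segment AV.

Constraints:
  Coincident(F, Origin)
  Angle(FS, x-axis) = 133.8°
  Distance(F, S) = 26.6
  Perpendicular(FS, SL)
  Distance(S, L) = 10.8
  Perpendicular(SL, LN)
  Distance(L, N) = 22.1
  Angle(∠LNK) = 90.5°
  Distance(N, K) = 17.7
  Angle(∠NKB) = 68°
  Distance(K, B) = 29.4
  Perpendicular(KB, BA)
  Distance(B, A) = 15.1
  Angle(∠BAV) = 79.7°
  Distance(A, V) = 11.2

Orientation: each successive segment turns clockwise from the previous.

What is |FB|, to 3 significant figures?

31.9

∠LNK = 90.5° gives NK at -136° from the x-axis; with |NK| = 17.7, K = (-7.99, -1.64). ∠NKB = 68.0° gives KB at 112° from the x-axis; with |KB| = 29.4, B = (-19.1, 25.6). Then |FB| = |B − F| = 31.9.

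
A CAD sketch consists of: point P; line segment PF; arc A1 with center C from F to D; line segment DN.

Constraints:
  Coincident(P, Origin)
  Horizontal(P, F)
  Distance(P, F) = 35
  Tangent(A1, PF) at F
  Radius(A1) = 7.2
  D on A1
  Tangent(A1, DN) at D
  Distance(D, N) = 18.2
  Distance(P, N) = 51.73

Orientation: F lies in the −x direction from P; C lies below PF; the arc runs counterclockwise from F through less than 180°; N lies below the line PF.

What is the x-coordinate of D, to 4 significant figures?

-42.00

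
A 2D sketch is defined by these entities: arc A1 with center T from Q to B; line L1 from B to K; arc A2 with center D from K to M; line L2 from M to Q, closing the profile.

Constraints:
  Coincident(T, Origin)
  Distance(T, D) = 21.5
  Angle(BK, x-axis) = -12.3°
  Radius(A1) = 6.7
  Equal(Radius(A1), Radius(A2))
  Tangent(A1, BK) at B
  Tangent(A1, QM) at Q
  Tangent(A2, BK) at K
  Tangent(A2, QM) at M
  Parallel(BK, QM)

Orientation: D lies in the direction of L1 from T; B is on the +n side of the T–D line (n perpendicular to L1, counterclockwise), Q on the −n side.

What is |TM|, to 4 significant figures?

22.52

The slot axis is L1's direction at -12.3°, so u = (cos -12.3°, sin -12.3°) = (0.9770, -0.2130) and n = (−sin -12.3°, cos -12.3°) = (0.2130, 0.9770). T is at the origin and D lies 21.5 along u from T, so D = 21.5·u = (21.01, -4.580). Tangency of A1 to both parallel lines with radius 6.7 puts B and Q at T ± 6.7·n: B = (1.427, 6.546), Q = (-1.427, -6.546). Equal radii place K and M the same way about D: K = D + 6.7·n = (22.43, 1.966), M = D − 6.7·n = (19.58, -11.13). Then |TM| = |M − T| = 22.52.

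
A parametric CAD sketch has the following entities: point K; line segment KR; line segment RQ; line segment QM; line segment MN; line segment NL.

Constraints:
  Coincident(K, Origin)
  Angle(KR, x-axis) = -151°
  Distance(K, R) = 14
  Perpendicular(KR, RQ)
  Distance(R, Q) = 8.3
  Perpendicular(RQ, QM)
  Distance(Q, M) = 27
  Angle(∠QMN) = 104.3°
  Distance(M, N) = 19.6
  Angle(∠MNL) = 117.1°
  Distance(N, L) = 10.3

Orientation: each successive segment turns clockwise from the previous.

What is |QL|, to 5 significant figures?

35.318

∠QMN = 104.3° gives MN at -46.700° from the x-axis; with |MN| = 19.6, N = (20.788, -0.70248). ∠MNL = 117.1° gives NL at -109.60° from the x-axis; with |NL| = 10.3, L = (17.333, -10.406). Then |QL| = |L − Q| = 35.318.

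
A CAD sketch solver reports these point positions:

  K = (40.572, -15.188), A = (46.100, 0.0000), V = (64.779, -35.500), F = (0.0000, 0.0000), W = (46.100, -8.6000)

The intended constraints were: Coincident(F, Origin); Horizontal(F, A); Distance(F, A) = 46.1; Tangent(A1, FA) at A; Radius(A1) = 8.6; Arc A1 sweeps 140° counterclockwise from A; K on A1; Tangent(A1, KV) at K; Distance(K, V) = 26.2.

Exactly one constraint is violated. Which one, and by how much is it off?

Distance(K, V) = 26.2 — off by 5.40.

F = (0.00, 0.00) ✓; F.y = 0.00, A.y = 0.00 ✓; |FA| = 46.10 ✓; ∠(WA, AF) = 90.00° ✓; |WA| = 8.600 ✓; bearing(W→K) − bearing(W→A) = 140.0° ✓; |WK| = 8.600 ✓; ∠(WK, KV) = 90.00° ✓; |KV| = 31.60 ✗.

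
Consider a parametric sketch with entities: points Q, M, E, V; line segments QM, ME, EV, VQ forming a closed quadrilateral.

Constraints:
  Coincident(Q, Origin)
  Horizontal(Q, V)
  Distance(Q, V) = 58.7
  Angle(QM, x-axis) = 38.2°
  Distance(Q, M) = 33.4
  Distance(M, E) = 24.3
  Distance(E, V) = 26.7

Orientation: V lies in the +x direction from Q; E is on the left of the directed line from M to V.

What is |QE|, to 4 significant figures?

56.12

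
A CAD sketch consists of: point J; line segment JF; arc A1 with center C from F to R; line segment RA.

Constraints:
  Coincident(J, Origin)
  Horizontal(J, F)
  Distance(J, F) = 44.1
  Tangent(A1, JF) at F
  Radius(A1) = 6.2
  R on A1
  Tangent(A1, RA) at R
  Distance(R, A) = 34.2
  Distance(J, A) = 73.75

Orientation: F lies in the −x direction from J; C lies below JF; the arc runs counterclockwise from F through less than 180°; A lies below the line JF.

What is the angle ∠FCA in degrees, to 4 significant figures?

141.4°

J is at the origin; J and F share the same y with |JF| = 44.1 and F on the −x side, so F = (-44.10, 0.000). Since A1 is tangent to JF there, CF ⟂ JF, so C = F + (0, -6.2) = (-44.10, -6.200). Since CR ⟂ RA (tangency), |CA| = √(6.2² + 34.2²) = 34.76 regardless of where R sits on A1. So A lies on both circle(J, 73.75) and circle(C, 34.76); the below-JF intersection is A = (-65.76, -33.38). R is the foot of the tangent from A: R = (-49.56, -3.263).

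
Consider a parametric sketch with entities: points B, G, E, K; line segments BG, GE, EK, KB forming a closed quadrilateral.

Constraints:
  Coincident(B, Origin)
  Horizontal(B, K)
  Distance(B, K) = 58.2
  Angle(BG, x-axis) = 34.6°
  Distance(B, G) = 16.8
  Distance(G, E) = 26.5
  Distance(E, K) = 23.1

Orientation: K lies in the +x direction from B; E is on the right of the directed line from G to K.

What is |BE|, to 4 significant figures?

36.14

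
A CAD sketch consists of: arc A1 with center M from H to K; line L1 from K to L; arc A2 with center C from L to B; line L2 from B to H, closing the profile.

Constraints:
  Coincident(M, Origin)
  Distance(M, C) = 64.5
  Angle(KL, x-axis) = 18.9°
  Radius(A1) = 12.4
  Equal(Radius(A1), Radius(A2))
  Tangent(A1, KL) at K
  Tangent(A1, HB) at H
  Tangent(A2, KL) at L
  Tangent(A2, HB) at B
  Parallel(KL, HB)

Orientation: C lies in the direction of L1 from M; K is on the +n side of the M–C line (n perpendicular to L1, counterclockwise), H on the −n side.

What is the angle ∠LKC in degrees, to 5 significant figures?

10.882°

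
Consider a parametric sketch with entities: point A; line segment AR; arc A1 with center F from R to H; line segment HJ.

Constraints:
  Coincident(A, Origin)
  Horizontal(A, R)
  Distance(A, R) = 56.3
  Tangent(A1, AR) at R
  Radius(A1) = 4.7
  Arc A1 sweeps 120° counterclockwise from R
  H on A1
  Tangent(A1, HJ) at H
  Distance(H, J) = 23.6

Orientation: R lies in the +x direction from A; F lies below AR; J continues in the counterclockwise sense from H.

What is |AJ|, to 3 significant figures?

69.7

A is at the origin; AR is horizontal with |AR| = 56.3 and R on the +x side, so R = (56.3, 0.00). A1 meets AR tangentially, so FR is at right angles to AR, so F = R + (0, -4.7) = (56.3, -4.70). On A1, R sits at bearing 90° from F; a 120° counterclockwise sweep puts H at bearing 210°, so H = F + 4.7·(cos 210°, sin 210°) = (52.2, -7.05). Since A1 is tangent to HJ there, FH ⟂ HJ, so HJ runs along (−sin 210°, cos 210°); with |HJ| = 23.6, J = (64.0, -27.5). Then |AJ| = |J − A| = 69.7.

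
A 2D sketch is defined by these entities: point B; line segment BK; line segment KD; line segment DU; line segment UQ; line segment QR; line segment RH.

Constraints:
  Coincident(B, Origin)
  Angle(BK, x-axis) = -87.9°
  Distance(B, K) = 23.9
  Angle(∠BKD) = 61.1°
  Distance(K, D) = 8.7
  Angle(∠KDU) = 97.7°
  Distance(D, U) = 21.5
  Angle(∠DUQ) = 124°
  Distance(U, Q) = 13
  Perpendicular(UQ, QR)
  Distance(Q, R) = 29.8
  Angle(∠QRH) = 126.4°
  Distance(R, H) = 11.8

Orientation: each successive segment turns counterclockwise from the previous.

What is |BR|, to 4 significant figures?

32.33

B is at the origin; BK runs at -87.9° with length 23.9, so K = (0.8758, -23.88). ∠BKD = 61.1° gives KD at 31.00° from the x-axis; with |KD| = 8.7, D = (8.333, -19.40). ∠KDU = 97.7° gives DU at 113.3° from the x-axis; with |DU| = 21.5, U = (-0.1711, 0.3435). ∠DUQ = 124.0° gives UQ at 169.3° from the x-axis; with |UQ| = 13.0, Q = (-12.95, 2.757). UQ ⟂ QR, so QR runs at -100.7°; with |QR| = 29.8, R = (-18.48, -26.52). Then |BR| = |R − B| = 32.33.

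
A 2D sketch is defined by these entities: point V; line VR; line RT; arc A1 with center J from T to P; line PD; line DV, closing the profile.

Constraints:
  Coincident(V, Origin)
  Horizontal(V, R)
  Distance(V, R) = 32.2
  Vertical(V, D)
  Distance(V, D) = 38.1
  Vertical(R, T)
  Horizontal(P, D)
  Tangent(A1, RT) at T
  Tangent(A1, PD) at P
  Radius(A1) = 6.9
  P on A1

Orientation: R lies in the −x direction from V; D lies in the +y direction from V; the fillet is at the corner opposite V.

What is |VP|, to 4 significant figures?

45.74

The virtual corner opposite V is at (-32.20, 38.10). A1 meets RT tangentially, so JT is at right angles to RT and A1 meets PD tangentially, so JP is at right angles to PD, with radius 6.9, so the center J sits 6.9 in from both sides at J = (-25.30, 31.20). That places the tangent points at T = (-32.20, 31.20) on RT and P = (-25.30, 38.10) on PD. Then |VP| = |P − V| = 45.74.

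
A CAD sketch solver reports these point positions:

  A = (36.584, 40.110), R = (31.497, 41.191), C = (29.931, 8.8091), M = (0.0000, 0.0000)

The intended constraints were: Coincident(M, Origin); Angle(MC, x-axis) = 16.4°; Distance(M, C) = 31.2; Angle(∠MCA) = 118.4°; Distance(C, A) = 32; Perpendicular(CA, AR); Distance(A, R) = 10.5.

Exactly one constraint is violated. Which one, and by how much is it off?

Distance(A, R) = 10.5 — off by 5.30.

M = (0.00, 0.00) ✓; MC at 16.40° ✓; |MC| = 31.20 ✓; ∠MCA = 118.4° ✓; |CA| = 32.00 ✓; ∠(CA, AR) = 90.00° ✓; |AR| = 5.201 ✗.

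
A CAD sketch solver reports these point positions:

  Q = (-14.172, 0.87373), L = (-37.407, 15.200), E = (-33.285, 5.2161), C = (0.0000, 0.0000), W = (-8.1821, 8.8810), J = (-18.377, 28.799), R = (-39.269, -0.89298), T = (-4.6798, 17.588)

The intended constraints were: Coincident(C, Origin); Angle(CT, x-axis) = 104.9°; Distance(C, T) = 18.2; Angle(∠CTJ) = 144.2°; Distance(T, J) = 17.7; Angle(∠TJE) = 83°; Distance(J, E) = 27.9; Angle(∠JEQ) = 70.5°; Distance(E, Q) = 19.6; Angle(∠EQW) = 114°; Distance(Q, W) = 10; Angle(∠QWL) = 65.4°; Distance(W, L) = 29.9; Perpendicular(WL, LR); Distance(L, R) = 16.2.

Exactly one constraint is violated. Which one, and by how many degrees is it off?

Perpendicular(WL, LR) — off by 5.60°.

C = (0.00, 0.00) ✓; CT at 104.9° ✓; |CT| = 18.20 ✓; ∠CTJ = 144.2° ✓; |TJ| = 17.70 ✓; ∠TJE = 83.00° ✓; |JE| = 27.90 ✓; ∠JEQ = 70.50° ✓; |EQ| = 19.60 ✓; ∠EQW = 114.0° ✓; |QW| = 10.00 ✓; ∠QWL = 65.40° ✓; |WL| = 29.90 ✓; ∠(WL, LR) = 95.60° ✗; |LR| = 16.20 ✓.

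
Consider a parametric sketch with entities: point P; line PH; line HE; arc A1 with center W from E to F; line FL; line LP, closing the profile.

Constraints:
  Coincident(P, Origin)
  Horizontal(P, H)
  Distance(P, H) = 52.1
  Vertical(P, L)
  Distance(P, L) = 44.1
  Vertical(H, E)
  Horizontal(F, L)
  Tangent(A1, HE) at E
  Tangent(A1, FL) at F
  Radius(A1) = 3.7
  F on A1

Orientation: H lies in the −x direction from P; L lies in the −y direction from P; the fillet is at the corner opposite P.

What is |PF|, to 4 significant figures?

65.48

The virtual corner opposite P is at (-52.10, -44.10). A1 meets HE tangentially, so WE is at right angles to HE and A1 meets FL tangentially, so WF is at right angles to FL, with radius 3.7, so the center W sits 3.7 in from both sides at W = (-48.40, -40.40). That places the tangent points at E = (-52.10, -40.40) on HE and F = (-48.40, -44.10) on FL. Then |PF| = |F − P| = 65.48.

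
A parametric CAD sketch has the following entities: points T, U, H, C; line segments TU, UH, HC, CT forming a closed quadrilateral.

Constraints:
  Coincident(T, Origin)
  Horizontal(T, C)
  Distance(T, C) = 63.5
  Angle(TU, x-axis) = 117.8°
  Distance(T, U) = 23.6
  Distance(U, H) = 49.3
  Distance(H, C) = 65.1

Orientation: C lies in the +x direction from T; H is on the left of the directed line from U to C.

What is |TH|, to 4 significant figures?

59.36

Checks: T.y = 0.00, C.y = 0.00 ✓; |UH| = 49.30 ✓; |HC| = 65.10 ✓.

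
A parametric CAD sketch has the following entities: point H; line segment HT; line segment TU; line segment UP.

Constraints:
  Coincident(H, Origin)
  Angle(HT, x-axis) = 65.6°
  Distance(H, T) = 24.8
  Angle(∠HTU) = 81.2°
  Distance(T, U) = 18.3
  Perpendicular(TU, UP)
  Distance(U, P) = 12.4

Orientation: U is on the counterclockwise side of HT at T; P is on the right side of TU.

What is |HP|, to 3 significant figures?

39.7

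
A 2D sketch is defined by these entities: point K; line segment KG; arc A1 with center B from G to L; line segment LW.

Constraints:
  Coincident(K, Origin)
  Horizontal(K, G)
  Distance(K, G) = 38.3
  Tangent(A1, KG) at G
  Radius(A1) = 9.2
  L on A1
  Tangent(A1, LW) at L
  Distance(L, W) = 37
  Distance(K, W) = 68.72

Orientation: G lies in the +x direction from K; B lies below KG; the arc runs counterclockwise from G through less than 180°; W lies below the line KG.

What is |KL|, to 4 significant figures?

34.05

Checks: |BL| = 9.200 ✓; ∠(BL, LW) = 90.00° ✓; |LW| = 37.00 ✓; |KW| = 68.72 ✓.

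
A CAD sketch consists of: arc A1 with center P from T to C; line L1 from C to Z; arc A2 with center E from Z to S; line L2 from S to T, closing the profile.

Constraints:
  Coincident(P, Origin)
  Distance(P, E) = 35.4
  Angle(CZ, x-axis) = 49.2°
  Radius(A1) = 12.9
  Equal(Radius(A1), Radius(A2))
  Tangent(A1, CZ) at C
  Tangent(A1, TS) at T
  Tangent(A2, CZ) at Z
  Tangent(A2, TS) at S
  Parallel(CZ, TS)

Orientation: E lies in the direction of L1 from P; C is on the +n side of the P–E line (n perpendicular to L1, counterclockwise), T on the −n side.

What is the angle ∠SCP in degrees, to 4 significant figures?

53.91°

The slot axis is L1's direction at 49.2°, so u = (cos 49.2°, sin 49.2°) = (0.6534, 0.7570) and n = (−sin 49.2°, cos 49.2°) = (-0.7570, 0.6534). P is at the origin and E lies 35.4 along u from P, so E = 35.4·u = (23.13, 26.80). Tangency of A1 to both parallel lines with radius 12.9 puts C and T at P ± 12.9·n: C = (-9.765, 8.429), T = (9.765, -8.429). Equal radii place Z and S the same way about E: Z = E + 12.9·n = (13.37, 35.23), S = E − 12.9·n = (32.90, 18.37). Then cos ∠SCP = CS·CP / (|CS||CP|), giving 53.91°.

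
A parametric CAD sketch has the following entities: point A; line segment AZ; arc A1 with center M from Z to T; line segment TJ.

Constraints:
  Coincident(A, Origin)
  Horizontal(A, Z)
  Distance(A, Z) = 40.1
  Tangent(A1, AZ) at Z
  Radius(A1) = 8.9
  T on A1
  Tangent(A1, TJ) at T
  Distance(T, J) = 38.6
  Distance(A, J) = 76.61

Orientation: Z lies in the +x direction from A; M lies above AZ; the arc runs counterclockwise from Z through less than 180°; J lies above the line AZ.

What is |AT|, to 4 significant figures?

48.20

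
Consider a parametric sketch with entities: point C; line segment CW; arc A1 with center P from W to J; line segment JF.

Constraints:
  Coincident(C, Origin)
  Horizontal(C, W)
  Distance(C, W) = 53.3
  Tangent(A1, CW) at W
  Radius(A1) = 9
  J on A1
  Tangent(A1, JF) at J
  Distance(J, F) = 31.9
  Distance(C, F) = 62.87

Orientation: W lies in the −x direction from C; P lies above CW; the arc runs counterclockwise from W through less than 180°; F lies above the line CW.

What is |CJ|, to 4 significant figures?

45.41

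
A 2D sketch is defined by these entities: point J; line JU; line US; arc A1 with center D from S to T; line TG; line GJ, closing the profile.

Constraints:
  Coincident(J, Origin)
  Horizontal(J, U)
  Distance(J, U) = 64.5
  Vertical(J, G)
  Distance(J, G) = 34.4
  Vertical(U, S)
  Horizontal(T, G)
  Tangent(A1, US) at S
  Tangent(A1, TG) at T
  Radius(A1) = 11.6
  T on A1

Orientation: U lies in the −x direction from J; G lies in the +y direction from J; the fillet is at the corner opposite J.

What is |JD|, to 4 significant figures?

57.60

J and G share the same x with |JG| = 34.4 and G on the +y side, so G = (0.000, 34.40). The virtual corner opposite J is at (-64.50, 34.40). A1 meets US tangentially, so DS is at right angles to US and since A1 is tangent to TG there, DT ⟂ TG, with radius 11.6, so the center D sits 11.6 in from both sides at D = (-52.90, 22.80). Then |JD| = |D − J| = 57.60.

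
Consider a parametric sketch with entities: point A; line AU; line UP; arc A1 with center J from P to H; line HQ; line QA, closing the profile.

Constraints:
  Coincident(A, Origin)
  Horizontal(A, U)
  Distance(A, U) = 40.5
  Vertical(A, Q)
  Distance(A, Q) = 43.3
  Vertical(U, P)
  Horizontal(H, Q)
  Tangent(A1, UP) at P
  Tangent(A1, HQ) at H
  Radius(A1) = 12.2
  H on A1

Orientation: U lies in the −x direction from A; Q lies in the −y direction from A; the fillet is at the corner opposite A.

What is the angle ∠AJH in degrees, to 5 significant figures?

137.70°

A is at the origin; A and U share the same y with |AU| = 40.5 and U on the −x side, so U = (-40.500, 0.0000). A and Q share the same x with |AQ| = 43.3 and Q on the −y side, so Q = (0.0000, -43.300). The virtual corner opposite A is at (-40.500, -43.300). Since A1 is tangent to UP there, JP ⟂ UP and tangency of A1 to HQ means the radius JH is perpendicular to HQ, with radius 12.2, so the center J sits 12.2 in from both sides at J = (-28.300, -31.100). That places the tangent points at P = (-40.500, -31.100) on UP and H = (-28.300, -43.300) on HQ. Then cos ∠AJH = JA·JH / (|JA||JH|), giving 137.70°.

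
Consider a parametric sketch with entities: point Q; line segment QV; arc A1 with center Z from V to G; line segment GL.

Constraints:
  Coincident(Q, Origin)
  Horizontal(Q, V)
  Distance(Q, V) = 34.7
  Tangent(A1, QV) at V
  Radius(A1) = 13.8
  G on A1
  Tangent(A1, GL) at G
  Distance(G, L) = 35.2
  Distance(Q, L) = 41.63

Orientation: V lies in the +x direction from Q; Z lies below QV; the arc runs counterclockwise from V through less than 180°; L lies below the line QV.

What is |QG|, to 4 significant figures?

23.55

Q is at the origin; Q and V share the same y with |QV| = 34.7 and V on the +x side, so V = (34.70, 0.000). A1 meets QV tangentially, so ZV is at right angles to QV, so Z = V + (0, -13.8) = (34.70, -13.80). Since ZG ⟂ GL (tangency), |ZL| = √(13.8² + 35.2²) = 37.81 regardless of where G sits on A1. So L lies on both circle(Q, 41.63) and circle(Z, 37.81); the below-QV intersection is L = (8.240, -40.81). G is the foot of the tangent from L: G = (22.00, -8.406).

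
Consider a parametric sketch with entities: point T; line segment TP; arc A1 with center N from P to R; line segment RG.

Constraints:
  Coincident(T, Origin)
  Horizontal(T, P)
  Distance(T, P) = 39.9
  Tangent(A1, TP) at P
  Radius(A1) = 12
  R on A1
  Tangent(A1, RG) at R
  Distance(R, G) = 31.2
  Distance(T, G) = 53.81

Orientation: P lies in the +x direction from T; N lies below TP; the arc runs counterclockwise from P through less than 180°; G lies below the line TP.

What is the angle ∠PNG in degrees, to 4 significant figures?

164.1°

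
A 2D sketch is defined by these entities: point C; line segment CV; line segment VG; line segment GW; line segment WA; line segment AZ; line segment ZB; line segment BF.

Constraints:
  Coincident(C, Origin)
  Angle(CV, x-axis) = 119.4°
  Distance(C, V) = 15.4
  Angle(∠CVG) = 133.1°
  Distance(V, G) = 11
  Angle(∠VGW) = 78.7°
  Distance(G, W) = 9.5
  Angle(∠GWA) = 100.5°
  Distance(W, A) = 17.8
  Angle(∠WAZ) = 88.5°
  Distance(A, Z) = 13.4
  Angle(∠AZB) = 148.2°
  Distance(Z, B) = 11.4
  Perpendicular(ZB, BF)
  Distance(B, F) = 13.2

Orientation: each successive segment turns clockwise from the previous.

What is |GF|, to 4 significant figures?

6.611

∠AZB = 148.2° gives ZB at 128.4° from the x-axis; with |ZB| = 11.4, B = (-21.21, 15.90). ZB is perpendicular to BF, so BF runs at 38.40°; with |BF| = 13.2, F = (-10.86, 24.10). Then |GF| = |F − G| = 6.611.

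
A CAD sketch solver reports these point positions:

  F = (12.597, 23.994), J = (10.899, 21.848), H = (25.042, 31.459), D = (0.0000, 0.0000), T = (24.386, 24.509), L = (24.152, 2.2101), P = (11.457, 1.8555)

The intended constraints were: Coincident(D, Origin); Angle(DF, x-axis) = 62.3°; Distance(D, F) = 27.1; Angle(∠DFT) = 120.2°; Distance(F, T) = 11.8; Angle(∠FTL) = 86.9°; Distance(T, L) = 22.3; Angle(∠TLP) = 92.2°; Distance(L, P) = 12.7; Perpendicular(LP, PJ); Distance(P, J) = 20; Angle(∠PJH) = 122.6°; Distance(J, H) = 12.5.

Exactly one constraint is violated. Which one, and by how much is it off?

Distance(J, H) = 12.5 — off by 4.60.

D = (0.00, 0.00) ✓; DF at 62.30° ✓; |DF| = 27.10 ✓; ∠DFT = 120.2° ✓; |FT| = 11.80 ✓; ∠FTL = 86.90° ✓; |TL| = 22.30 ✓; ∠TLP = 92.20° ✓; |LP| = 12.70 ✓; ∠(LP, PJ) = 90.00° ✓; |PJ| = 20.00 ✓; ∠PJH = 122.6° ✓; |JH| = 17.10 ✗.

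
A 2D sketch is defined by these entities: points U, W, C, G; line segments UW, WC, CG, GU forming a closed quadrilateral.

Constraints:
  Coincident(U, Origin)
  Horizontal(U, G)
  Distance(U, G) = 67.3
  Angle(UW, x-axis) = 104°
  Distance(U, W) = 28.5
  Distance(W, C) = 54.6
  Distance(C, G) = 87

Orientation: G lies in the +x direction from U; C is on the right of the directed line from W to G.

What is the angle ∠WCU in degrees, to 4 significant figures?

21.58°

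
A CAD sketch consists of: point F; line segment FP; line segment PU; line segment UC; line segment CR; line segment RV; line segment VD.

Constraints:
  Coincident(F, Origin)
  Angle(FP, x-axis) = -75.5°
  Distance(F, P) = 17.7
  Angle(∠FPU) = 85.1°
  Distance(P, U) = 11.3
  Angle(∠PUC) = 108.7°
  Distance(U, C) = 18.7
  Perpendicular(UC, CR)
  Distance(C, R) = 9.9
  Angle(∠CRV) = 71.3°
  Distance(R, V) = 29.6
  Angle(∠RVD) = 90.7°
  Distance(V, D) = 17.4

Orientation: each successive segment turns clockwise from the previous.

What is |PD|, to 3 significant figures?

26.8

F is at the origin; FP runs at -75.5° with length 17.7, so P = (4.43, -17.1). ∠FPU = 85.1° gives PU at -170° from the x-axis; with |PU| = 11.3, U = (-6.71, -19.0). ∠PUC = 108.7° gives UC at 118° from the x-axis; with |UC| = 18.7, C = (-15.6, -2.56). The perpendicularity gives CR at right angles to UC, so CR runs at 28.3°; with |CR| = 9.9, R = (-6.86, 2.14). ∠CRV = 71.3° gives RV at -80.4° from the x-axis; with |RV| = 29.6, V = (-1.92, -27.0). ∠RVD = 90.7° gives VD at -170° from the x-axis; with |VD| = 17.4, D = (-19.0, -30.2). Then |PD| = |D − P| = 26.8.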